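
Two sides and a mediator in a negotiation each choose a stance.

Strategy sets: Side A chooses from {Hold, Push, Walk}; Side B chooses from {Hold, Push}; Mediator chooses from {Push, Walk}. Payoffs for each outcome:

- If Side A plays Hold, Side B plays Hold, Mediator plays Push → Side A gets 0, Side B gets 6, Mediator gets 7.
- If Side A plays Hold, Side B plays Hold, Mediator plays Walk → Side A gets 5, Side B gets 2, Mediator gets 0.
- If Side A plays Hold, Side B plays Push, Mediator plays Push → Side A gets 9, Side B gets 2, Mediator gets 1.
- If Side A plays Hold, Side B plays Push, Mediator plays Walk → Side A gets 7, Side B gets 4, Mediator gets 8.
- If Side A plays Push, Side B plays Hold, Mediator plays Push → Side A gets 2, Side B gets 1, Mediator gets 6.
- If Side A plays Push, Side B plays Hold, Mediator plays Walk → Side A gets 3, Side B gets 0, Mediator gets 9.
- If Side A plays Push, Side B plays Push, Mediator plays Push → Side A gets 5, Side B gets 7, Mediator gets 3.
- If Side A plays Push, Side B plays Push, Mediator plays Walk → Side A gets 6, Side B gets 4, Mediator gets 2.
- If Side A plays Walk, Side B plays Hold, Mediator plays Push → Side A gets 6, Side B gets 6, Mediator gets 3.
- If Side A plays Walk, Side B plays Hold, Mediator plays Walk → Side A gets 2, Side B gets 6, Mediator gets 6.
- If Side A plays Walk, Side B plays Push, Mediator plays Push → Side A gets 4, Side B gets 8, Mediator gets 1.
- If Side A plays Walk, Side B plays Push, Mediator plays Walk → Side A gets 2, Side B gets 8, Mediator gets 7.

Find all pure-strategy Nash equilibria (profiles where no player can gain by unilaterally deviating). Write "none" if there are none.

(Hold, Hold, Push): Side A can switch to Push (0 → 2). Not NE.
(Hold, Hold, Walk): Side B can switch to Push (2 → 4). Not NE.
(Hold, Push, Push): Side B can switch to Hold (2 → 6). Not NE.
(Hold, Push, Walk): Side A gets 7, best alternative 6; Side B gets 4, best alternative 2; Mediator gets 8, best alternative 1. No profitable deviation — NE.
(Push, Hold, Push): Side A can switch to Walk (2 → 6). Not NE.
(Push, Hold, Walk): Side A can switch to Hold (3 → 5). Not NE.
(Push, Push, Push): Side A can switch to Hold (5 → 9). Not NE.
(Push, Push, Walk): Side A can switch to Hold (6 → 7). Not NE.
(Walk, Hold, Push): Side B can switch to Push (6 → 8). Not NE.
(The remaining 3 profiles each have a profitable deviation by the same check.)

Pure NE: (Hold, Push, Walk)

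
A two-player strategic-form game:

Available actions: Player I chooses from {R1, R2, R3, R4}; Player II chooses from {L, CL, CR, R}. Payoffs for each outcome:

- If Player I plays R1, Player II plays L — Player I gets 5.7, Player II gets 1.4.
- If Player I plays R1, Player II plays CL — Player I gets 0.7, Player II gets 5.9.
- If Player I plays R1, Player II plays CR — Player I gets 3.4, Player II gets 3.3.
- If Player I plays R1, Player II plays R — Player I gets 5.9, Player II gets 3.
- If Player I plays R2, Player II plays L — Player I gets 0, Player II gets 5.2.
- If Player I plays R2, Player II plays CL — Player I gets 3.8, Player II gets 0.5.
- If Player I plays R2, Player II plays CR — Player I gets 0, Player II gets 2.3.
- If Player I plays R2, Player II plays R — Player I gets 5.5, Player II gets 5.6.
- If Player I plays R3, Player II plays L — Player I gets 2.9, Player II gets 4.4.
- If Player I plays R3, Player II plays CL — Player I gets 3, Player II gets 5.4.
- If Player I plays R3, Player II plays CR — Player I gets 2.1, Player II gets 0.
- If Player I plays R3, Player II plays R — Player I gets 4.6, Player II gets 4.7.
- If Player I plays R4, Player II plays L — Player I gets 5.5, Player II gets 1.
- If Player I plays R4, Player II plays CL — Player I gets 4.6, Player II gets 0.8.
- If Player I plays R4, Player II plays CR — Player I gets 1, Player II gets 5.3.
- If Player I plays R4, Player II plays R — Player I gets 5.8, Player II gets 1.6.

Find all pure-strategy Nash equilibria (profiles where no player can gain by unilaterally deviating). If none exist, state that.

No pure-strategy Nash equilibrium.

(R1, L): Player II can switch to CL (1.4 → 5.9). Not NE.
(R1, CL): Player I can switch to R2 (0.7 → 3.8). Not NE.
(R1, CR): Player II can switch to CL (3.3 → 5.9). Not NE.
(R1, R): Player II can switch to CL (3 → 5.9). Not NE.
(R2, L): Player I can switch to R1 (0 → 5.7). Not NE.
(R2, CL): Player I can switch to R4 (3.8 → 4.6). Not NE.
(R2, CR): Player I can switch to R1 (0 → 3.4). Not NE.
(R2, R): Player I can switch to R1 (5.5 → 5.9). Not NE.
(R3, L): Player I can switch to R1 (2.9 → 5.7). Not NE.
(R3, CL): Player I can switch to R2 (3 → 3.8). Not NE.
(R3, CR): Player I can switch to R1 (2.1 → 3.4). Not NE.
(R3, R): Player I can switch to R1 (4.6 → 5.9). Not NE.
(The remaining 4 profiles each have a profitable deviation by the same check.)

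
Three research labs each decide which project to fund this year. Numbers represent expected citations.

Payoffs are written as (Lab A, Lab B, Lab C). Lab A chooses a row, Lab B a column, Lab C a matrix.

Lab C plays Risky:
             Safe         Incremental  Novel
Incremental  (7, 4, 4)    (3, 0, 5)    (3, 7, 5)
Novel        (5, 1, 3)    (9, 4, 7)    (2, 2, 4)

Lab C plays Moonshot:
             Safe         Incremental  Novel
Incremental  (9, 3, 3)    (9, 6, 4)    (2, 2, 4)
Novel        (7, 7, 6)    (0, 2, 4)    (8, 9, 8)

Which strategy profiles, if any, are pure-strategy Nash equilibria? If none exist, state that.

(Incremental, Safe, Risky): Lab B can switch to Novel (4 → 7). Not NE.
(Incremental, Safe, Moonshot): Lab B can switch to Incremental (3 → 6). Not NE.
(Incremental, Incremental, Risky): Lab A can switch to Novel (3 → 9). Not NE.
(Incremental, Incremental, Moonshot): Lab C can switch to Risky (4 → 5). Not NE.
(Incremental, Novel, Risky): Lab A gets 3, best alternative 2; Lab B gets 7, best alternative 4; Lab C gets 5, best alternative 4. No profitable deviation — NE.
(Incremental, Novel, Moonshot): Lab A can switch to Novel (2 → 8). Not NE.
(Novel, Safe, Risky): Lab A can switch to Incremental (5 → 7). Not NE.
(Novel, Safe, Moonshot): Lab A can switch to Incremental (7 → 9). Not NE.
(Novel, Incremental, Risky): Lab A gets 9, best alternative 3; Lab B gets 4, best alternative 2; Lab C gets 7, best alternative 4. No profitable deviation — NE.
(Novel, Incremental, Moonshot): Lab A can switch to Incremental (0 → 9). Not NE.
(Novel, Novel, Moonshot): Lab A gets 8, best alternative 2; Lab B gets 9, best alternative 7; Lab C gets 8, best alternative 4. No profitable deviation — NE.
(The remaining 1 profile has a profitable deviation by the same check.)

The pure Nash equilibria are (Incremental, Novel, Risky), (Novel, Incremental, Risky), (Novel, Novel, Moonshot).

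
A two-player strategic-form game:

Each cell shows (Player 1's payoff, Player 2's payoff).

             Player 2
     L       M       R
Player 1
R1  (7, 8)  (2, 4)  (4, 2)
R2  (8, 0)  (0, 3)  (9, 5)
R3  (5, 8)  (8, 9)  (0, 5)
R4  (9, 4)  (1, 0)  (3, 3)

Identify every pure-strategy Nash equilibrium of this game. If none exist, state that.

Pure-strategy Nash equilibria: (R2, R) and (R3, M) and (R4, L)

Player 1 against L: payoffs 7, 8, 5, 9 → best response R4.
Player 1 against M: payoffs 2, 0, 8, 1 → best response R3.
Player 1 against R: payoffs 4, 9, 0, 3 → best response R2.
Player 2 against R1: payoffs 8, 4, 2 → best response L.
Player 2 against R2: payoffs 0, 3, 5 → best response R.
Player 2 against R3: payoffs 8, 9, 5 → best response M.
Player 2 against R4: payoffs 4, 0, 3 → best response L.
Mutual best responses: (R2, R); (R3, M); (R4, L).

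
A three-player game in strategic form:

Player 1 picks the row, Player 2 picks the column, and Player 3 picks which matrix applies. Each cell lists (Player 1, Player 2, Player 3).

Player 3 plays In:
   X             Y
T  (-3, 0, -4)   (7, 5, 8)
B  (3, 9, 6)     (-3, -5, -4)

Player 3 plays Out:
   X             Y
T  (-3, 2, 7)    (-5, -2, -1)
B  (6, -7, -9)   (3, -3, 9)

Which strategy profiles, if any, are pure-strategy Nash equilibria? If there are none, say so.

(T, Y, In), (B, X, In), (B, Y, Out)

Player 1 against (X, In): payoffs -3, 3 → best response B.
Player 1 against (X, Out): payoffs -3, 6 → best response B.
Player 1 against (Y, In): payoffs 7, -3 → best response T.
Player 1 against (Y, Out): payoffs -5, 3 → best response B.
Player 2 against (T, In): payoffs 0, 5 → best response Y.
Player 2 against (T, Out): payoffs 2, -2 → best response X.
Player 2 against (B, In): payoffs 9, -5 → best response X.
Player 2 against (B, Out): payoffs -7, -3 → best response Y.
Player 3 against (T, X): payoffs -4, 7 → best response Out.
Player 3 against (T, Y): payoffs 8, -1 → best response In.
Player 3 against (B, X): payoffs 6, -9 → best response In.
Player 3 against (B, Y): payoffs -4, 9 → best response Out.
Mutual best responses: (T, Y, In); (B, X, In); (B, Y, Out).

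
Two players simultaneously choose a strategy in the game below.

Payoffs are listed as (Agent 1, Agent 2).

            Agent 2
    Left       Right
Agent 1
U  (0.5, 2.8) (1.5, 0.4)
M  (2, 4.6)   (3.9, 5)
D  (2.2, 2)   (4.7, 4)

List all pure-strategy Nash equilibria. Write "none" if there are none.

(D, Right)

Agent 1 against Left: payoffs 0.5, 2, 2.2 → best response D.
Agent 1 against Right: payoffs 1.5, 3.9, 4.7 → best response D.
Agent 2 against U: payoffs 2.8, 0.4 → best response Left.
Agent 2 against M: payoffs 4.6, 5 → best response Right.
Agent 2 against D: payoffs 2, 4 → best response Right.
Mutual best responses: (D, Right).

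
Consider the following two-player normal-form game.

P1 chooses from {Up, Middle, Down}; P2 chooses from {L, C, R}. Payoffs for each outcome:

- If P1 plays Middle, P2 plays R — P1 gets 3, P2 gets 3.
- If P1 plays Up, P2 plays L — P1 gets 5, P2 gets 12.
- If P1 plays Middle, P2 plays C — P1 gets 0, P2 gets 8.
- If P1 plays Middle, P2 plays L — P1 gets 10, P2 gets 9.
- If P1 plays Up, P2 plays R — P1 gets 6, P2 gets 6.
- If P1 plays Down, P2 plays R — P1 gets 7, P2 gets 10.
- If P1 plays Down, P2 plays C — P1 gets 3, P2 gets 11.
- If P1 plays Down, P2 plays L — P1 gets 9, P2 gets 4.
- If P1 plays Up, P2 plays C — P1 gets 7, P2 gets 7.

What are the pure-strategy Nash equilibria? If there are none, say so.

For each strategy profile, look for a profitable unilateral deviation.
(Up, L): P1 can switch to Middle (5 → 10). Not NE.
(Up, C): P2 can switch to L (7 → 12). Not NE.
(Up, R): P1 can switch to Down (6 → 7). Not NE.
(Middle, L): P1 gets 10, best alternative 9; P2 gets 9, best alternative 8. No profitable deviation — NE.
(Middle, C): P1 can switch to Up (0 → 7). Not NE.
(Middle, R): P1 can switch to Up (3 → 6). Not NE.
(Down, L): P1 can switch to Middle (9 → 10). Not NE.
(Down, C): P1 can switch to Up (3 → 7). Not NE.
(Down, R): P2 can switch to C (10 → 11). Not NE.

Pure NE: (Middle, L)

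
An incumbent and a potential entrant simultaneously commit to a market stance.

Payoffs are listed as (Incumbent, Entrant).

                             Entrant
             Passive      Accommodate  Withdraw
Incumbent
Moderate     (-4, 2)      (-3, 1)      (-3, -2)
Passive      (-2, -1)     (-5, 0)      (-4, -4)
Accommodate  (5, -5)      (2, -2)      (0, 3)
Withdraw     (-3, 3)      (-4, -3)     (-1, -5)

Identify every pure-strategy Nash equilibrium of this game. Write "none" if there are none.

For each strategy profile, look for a profitable unilateral deviation.
(Moderate, Passive): Incumbent can switch to Passive (-4 → -2). Not NE.
(Moderate, Accommodate): Incumbent can switch to Accommodate (-3 → 2). Not NE.
(Moderate, Withdraw): Incumbent can switch to Accommodate (-3 → 0). Not NE.
(Passive, Passive): Incumbent can switch to Accommodate (-2 → 5). Not NE.
(Passive, Accommodate): Incumbent can switch to Moderate (-5 → -3). Not NE.
(Passive, Withdraw): Incumbent can switch to Moderate (-4 → -3). Not NE.
(Accommodate, Passive): Entrant can switch to Accommodate (-5 → -2). Not NE.
(Accommodate, Accommodate): Entrant can switch to Withdraw (-2 → 3). Not NE.
(Accommodate, Withdraw): Incumbent gets 0, best alternative -1; Entrant gets 3, best alternative -2. No profitable deviation — NE.
(The remaining 3 profiles each have a profitable deviation by the same check.)

(Accommodate, Withdraw)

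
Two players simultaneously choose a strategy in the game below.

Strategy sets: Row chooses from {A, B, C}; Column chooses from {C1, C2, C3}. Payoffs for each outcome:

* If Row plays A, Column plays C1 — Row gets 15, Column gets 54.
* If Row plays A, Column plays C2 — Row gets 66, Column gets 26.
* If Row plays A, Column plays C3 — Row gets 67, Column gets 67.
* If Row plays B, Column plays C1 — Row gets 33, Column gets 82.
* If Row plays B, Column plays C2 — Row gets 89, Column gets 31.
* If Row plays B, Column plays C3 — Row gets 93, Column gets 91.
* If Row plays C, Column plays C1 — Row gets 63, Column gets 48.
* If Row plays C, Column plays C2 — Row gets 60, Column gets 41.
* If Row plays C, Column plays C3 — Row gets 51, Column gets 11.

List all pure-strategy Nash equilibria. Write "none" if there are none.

Pure-strategy Nash equilibria: (B, C3) and (C, C1)

Check each profile: it is a Nash equilibrium iff no player can strictly gain by switching unilaterally.
(A, C1): Row can switch to B (15 → 33). Not NE.
(A, C2): Row can switch to B (66 → 89). Not NE.
(A, C3): Row can switch to B (67 → 93). Not NE.
(B, C1): Row can switch to C (33 → 63). Not NE.
(B, C2): Column can switch to C1 (31 → 82). Not NE.
(B, C3): Row gets 93, best alternative 67; Column gets 91, best alternative 82. No profitable deviation — NE.
(C, C1): Row gets 63, best alternative 33; Column gets 48, best alternative 41. No profitable deviation — NE.
(C, C2): Row can switch to A (60 → 66). Not NE.
(The remaining 1 profile has a profitable deviation by the same check.)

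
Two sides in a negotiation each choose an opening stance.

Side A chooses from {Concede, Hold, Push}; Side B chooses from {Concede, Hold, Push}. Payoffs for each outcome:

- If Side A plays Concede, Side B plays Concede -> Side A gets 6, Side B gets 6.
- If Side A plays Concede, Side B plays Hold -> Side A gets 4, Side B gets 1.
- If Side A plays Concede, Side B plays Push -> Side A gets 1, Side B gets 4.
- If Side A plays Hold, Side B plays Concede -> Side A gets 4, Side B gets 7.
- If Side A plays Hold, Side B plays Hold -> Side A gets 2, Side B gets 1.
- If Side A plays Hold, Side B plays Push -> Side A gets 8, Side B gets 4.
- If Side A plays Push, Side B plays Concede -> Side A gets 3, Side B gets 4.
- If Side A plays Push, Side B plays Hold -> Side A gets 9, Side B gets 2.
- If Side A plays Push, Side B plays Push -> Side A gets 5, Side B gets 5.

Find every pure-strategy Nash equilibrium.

Mark each player's best response to every combination of opponents' strategies; a profile where every player is best-responding is a pure Nash equilibrium.
Side A against Concede: payoffs 6, 4, 3 → best response Concede.
Side A against Hold: payoffs 4, 2, 9 → best response Push.
Side A against Push: payoffs 1, 8, 5 → best response Hold.
Side B against Concede: payoffs 6, 1, 4 → best response Concede.
Side B against Hold: payoffs 7, 1, 4 → best response Concede.
Side B against Push: payoffs 4, 2, 5 → best response Push.
Mutual best responses: (Concede, Concede).

(Concede, Concede)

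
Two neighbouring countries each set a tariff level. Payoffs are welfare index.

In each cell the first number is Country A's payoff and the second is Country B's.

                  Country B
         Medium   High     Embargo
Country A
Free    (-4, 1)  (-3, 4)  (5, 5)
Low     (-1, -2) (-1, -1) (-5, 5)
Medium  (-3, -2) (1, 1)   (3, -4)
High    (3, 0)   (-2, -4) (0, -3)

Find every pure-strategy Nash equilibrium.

(Free, Embargo); (Medium, High); (High, Medium)

(Free, Medium): Country A can switch to Low (-4 → -1). Not NE.
(Free, High): Country A can switch to Low (-3 → -1). Not NE.
(Free, Embargo): Country A gets 5, best alternative 3; Country B gets 5, best alternative 4. No profitable deviation — NE.
(Low, Medium): Country A can switch to High (-1 → 3). Not NE.
(Low, High): Country A can switch to Medium (-1 → 1). Not NE.
(Low, Embargo): Country A can switch to Free (-5 → 5). Not NE.
(Medium, Medium): Country A can switch to Low (-3 → -1). Not NE.
(Medium, High): Country A gets 1, best alternative -1; Country B gets 1, best alternative -2. No profitable deviation — NE.
(Medium, Embargo): Country A can switch to Free (3 → 5). Not NE.
(High, Medium): Country A gets 3, best alternative -1; Country B gets 0, best alternative -3. No profitable deviation — NE.
(High, High): Country A can switch to Low (-2 → -1). Not NE.
(The remaining 1 profile has a profitable deviation by the same check.)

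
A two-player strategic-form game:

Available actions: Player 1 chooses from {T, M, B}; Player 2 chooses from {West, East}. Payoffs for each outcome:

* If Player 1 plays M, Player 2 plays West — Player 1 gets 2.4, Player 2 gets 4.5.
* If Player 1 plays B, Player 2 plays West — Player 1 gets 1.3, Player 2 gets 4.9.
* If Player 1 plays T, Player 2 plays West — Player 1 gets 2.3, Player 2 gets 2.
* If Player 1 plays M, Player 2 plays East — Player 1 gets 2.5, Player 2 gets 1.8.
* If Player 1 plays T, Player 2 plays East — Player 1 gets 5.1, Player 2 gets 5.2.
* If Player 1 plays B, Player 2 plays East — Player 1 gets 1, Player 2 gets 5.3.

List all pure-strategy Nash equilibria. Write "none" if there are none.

For each strategy profile, look for a profitable unilateral deviation.
(T, West): Player 1 can switch to M (2.3 → 2.4). Not NE.
(T, East): Player 1 gets 5.1, best alternative 2.5; Player 2 gets 5.2, best alternative 2. No profitable deviation — NE.
(M, West): Player 1 gets 2.4, best alternative 2.3; Player 2 gets 4.5, best alternative 1.8. No profitable deviation — NE.
(M, East): Player 1 can switch to T (2.5 → 5.1). Not NE.
(B, West): Player 1 can switch to T (1.3 → 2.3). Not NE.
(B, East): Player 1 can switch to T (1 → 5.1). Not NE.

(T, East) and (M, West)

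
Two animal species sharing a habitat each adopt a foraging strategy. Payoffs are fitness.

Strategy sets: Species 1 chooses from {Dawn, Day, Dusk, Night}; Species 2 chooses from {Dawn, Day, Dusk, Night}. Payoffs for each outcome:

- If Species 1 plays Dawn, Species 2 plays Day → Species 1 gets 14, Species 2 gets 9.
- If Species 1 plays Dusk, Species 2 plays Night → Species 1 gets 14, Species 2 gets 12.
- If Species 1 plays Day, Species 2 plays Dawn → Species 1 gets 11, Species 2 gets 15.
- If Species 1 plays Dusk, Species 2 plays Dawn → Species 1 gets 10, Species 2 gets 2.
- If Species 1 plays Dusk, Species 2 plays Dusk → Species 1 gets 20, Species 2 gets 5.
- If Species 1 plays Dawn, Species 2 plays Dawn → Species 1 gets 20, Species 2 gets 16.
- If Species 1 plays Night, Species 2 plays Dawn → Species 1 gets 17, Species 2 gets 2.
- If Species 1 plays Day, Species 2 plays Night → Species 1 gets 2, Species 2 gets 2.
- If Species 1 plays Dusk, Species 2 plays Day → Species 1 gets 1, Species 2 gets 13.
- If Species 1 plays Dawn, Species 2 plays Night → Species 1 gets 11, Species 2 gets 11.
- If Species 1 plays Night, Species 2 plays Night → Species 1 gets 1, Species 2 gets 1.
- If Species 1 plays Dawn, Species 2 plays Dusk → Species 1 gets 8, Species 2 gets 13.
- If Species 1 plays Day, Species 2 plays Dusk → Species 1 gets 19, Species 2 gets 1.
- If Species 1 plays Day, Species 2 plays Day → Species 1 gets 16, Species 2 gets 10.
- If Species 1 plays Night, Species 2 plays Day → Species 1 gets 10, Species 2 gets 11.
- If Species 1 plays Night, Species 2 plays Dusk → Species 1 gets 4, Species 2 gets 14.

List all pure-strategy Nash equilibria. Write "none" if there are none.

The unique pure-strategy Nash equilibrium is (Dawn, Dawn).

Mark each player's best response to every combination of opponents' strategies; a profile where every player is best-responding is a pure Nash equilibrium.
Species 1 against Dawn: payoffs 20, 11, 10, 17 → best response Dawn.
Species 1 against Day: payoffs 14, 16, 1, 10 → best response Day.
Species 1 against Dusk: payoffs 8, 19, 20, 4 → best response Dusk.
Species 1 against Night: payoffs 11, 2, 14, 1 → best response Dusk.
Species 2 against Dawn: payoffs 16, 9, 13, 11 → best response Dawn.
Species 2 against Day: payoffs 15, 10, 1, 2 → best response Dawn.
Species 2 against Dusk: payoffs 2, 13, 5, 12 → best response Day.
Species 2 against Night: payoffs 2, 11, 14, 1 → best response Dusk.
Mutual best responses: (Dawn, Dawn).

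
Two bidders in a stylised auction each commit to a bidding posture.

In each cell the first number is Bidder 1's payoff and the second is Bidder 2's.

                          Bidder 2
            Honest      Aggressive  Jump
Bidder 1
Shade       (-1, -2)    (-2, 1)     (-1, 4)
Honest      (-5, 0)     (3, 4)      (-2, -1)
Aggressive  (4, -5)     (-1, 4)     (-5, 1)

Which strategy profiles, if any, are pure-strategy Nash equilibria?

(Shade, Honest): Bidder 1 can switch to Aggressive (-1 → 4). Not NE.
(Shade, Aggressive): Bidder 1 can switch to Honest (-2 → 3). Not NE.
(Shade, Jump): Bidder 1 gets -1, best alternative -2; Bidder 2 gets 4, best alternative 1. No profitable deviation — NE.
(Honest, Honest): Bidder 1 can switch to Shade (-5 → -1). Not NE.
(Honest, Aggressive): Bidder 1 gets 3, best alternative -1; Bidder 2 gets 4, best alternative 0. No profitable deviation — NE.
(Honest, Jump): Bidder 1 can switch to Shade (-2 → -1). Not NE.
(Aggressive, Honest): Bidder 2 can switch to Aggressive (-5 → 4). Not NE.
(Aggressive, Aggressive): Bidder 1 can switch to Honest (-1 → 3). Not NE.
(Aggressive, Jump): Bidder 1 can switch to Shade (-5 → -1). Not NE.

Pure-strategy Nash equilibria: (Shade, Jump), (Honest, Aggressive)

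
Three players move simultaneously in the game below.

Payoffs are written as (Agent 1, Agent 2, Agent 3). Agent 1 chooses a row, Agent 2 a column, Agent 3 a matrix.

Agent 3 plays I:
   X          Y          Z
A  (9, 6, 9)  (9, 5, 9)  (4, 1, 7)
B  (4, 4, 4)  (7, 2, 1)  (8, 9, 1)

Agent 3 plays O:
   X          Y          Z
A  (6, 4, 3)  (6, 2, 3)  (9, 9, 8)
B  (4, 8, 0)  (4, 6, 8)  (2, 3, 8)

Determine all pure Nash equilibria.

(A, X, I): Agent 1 gets 9, best alternative 4; Agent 2 gets 6, best alternative 5; Agent 3 gets 9, best alternative 3. No profitable deviation — NE.
(A, X, O): Agent 2 can switch to Z (4 → 9). Not NE.
(A, Y, I): Agent 2 can switch to X (5 → 6). Not NE.
(A, Y, O): Agent 2 can switch to X (2 → 4). Not NE.
(A, Z, I): Agent 1 can switch to B (4 → 8). Not NE.
(A, Z, O): Agent 1 gets 9, best alternative 2; Agent 2 gets 9, best alternative 4; Agent 3 gets 8, best alternative 7. No profitable deviation — NE.
(B, X, I): Agent 1 can switch to A (4 → 9). Not NE.
(B, X, O): Agent 1 can switch to A (4 → 6). Not NE.
(B, Y, I): Agent 1 can switch to A (7 → 9). Not NE.
(B, Y, O): Agent 1 can switch to A (4 → 6). Not NE.
(B, Z, I): Agent 3 can switch to O (1 → 8). Not NE.
(B, Z, O): Agent 1 can switch to A (2 → 9). Not NE.

Pure-strategy Nash equilibria: (A, X, I); (A, Z, O)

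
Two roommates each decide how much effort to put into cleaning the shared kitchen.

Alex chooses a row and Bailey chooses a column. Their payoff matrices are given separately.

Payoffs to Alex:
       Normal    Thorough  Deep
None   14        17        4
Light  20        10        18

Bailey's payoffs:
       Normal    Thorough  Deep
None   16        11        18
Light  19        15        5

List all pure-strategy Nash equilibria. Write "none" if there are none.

The unique pure-strategy Nash equilibrium is (Light, Normal).

Alex against Normal: payoffs 14, 20 → best response Light.
Alex against Thorough: payoffs 17, 10 → best response None.
Alex against Deep: payoffs 4, 18 → best response Light.
Bailey against None: payoffs 16, 11, 18 → best response Deep.
Bailey against Light: payoffs 19, 15, 5 → best response Normal.
Mutual best responses: (Light, Normal).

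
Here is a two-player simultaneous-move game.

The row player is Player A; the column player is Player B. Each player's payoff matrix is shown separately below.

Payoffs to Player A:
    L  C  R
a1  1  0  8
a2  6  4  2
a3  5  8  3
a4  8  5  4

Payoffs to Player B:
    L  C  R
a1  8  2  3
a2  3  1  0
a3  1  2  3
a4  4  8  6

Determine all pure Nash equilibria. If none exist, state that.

No pure-strategy Nash equilibrium.

(a1, L): Player A can switch to a2 (1 → 6). Not NE.
(a1, C): Player A can switch to a2 (0 → 4). Not NE.
(a1, R): Player B can switch to L (3 → 8). Not NE.
(a2, L): Player A can switch to a4 (6 → 8). Not NE.
(a2, C): Player A can switch to a3 (4 → 8). Not NE.
(a2, R): Player A can switch to a1 (2 → 8). Not NE.
(a3, L): Player A can switch to a2 (5 → 6). Not NE.
(a3, C): Player B can switch to R (2 → 3). Not NE.
(The remaining 4 profiles each have a profitable deviation by the same check.)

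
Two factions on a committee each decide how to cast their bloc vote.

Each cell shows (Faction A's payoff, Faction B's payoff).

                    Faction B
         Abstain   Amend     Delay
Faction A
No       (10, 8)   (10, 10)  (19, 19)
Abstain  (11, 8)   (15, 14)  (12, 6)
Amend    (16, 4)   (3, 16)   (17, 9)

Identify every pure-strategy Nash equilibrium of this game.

(No, Delay); (Abstain, Amend)

Faction A against Abstain: payoffs 10, 11, 16 → best response Amend.
Faction A against Amend: payoffs 10, 15, 3 → best response Abstain.
Faction A against Delay: payoffs 19, 12, 17 → best response No.
Faction B against No: payoffs 8, 10, 19 → best response Delay.
Faction B against Abstain: payoffs 8, 14, 6 → best response Amend.
Faction B against Amend: payoffs 4, 16, 9 → best response Amend.
Mutual best responses: (No, Delay); (Abstain, Amend).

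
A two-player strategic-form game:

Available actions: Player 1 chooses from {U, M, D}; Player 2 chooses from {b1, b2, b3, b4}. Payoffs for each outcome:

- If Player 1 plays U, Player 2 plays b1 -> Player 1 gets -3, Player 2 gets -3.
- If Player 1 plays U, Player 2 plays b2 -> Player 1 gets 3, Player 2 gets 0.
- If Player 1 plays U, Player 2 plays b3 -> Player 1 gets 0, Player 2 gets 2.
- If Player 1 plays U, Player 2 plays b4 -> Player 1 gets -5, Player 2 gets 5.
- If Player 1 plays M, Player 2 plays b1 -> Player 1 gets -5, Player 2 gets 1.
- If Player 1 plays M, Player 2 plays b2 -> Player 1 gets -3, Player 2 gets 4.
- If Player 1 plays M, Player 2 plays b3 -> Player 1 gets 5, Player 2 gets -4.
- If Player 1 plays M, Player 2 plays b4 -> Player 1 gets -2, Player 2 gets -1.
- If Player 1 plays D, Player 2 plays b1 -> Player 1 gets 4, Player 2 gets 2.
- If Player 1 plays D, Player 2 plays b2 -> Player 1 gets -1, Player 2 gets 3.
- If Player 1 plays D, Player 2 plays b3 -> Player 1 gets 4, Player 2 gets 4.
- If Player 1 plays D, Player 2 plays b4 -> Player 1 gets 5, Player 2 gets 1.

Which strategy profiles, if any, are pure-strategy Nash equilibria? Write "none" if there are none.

(U, b1): Player 1 can switch to D (-3 → 4). Not NE.
(U, b2): Player 2 can switch to b3 (0 → 2). Not NE.
(U, b3): Player 1 can switch to M (0 → 5). Not NE.
(U, b4): Player 1 can switch to M (-5 → -2). Not NE.
(M, b1): Player 1 can switch to U (-5 → -3). Not NE.
(M, b2): Player 1 can switch to U (-3 → 3). Not NE.
(M, b3): Player 2 can switch to b1 (-4 → 1). Not NE.
(M, b4): Player 1 can switch to D (-2 → 5). Not NE.
(D, b1): Player 2 can switch to b2 (2 → 3). Not NE.
(D, b2): Player 1 can switch to U (-1 → 3). Not NE.
(D, b3): Player 1 can switch to M (4 → 5). Not NE.
(D, b4): Player 2 can switch to b1 (1 → 2). Not NE.

This game has no pure Nash equilibrium.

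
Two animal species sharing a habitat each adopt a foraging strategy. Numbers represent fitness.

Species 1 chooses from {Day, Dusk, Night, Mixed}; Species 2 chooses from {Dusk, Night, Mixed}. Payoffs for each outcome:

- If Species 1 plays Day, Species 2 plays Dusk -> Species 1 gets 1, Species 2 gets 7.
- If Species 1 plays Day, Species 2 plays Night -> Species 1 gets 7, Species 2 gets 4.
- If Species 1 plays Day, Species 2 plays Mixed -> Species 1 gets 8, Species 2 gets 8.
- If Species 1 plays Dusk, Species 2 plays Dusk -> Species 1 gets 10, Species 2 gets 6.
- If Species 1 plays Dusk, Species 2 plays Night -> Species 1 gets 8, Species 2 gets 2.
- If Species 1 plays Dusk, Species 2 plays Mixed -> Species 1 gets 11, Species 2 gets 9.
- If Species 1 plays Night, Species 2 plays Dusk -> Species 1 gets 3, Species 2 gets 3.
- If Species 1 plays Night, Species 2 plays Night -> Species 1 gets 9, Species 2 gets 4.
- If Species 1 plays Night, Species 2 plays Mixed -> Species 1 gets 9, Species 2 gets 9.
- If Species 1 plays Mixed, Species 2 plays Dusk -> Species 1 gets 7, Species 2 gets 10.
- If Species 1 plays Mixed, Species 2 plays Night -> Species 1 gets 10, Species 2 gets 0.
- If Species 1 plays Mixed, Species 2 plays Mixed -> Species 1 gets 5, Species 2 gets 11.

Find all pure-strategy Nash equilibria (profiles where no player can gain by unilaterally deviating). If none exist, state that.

Species 1 against Dusk: payoffs 1, 10, 3, 7 → best response Dusk.
Species 1 against Night: payoffs 7, 8, 9, 10 → best response Mixed.
Species 1 against Mixed: payoffs 8, 11, 9, 5 → best response Dusk.
Species 2 against Day: payoffs 7, 4, 8 → best response Mixed.
Species 2 against Dusk: payoffs 6, 2, 9 → best response Mixed.
Species 2 against Night: payoffs 3, 4, 9 → best response Mixed.
Species 2 against Mixed: payoffs 10, 0, 11 → best response Mixed.
Mutual best responses: (Dusk, Mixed).

The unique pure-strategy Nash equilibrium is (Dusk, Mixed).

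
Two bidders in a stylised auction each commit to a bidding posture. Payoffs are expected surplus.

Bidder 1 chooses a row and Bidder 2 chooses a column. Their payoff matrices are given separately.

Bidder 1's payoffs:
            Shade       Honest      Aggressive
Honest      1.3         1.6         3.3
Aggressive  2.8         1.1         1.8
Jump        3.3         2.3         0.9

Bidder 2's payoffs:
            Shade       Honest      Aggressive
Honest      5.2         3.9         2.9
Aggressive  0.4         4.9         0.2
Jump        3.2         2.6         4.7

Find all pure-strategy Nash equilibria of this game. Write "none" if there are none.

(Honest, Shade): Bidder 1 can switch to Aggressive (1.3 → 2.8). Not NE.
(Honest, Honest): Bidder 1 can switch to Jump (1.6 → 2.3). Not NE.
(Honest, Aggressive): Bidder 2 can switch to Shade (2.9 → 5.2). Not NE.
(Aggressive, Shade): Bidder 1 can switch to Jump (2.8 → 3.3). Not NE.
(Aggressive, Honest): Bidder 1 can switch to Honest (1.1 → 1.6). Not NE.
(Aggressive, Aggressive): Bidder 1 can switch to Honest (1.8 → 3.3). Not NE.
(Jump, Shade): Bidder 2 can switch to Aggressive (3.2 → 4.7). Not NE.
(Jump, Honest): Bidder 2 can switch to Shade (2.6 → 3.2). Not NE.
(The remaining 1 profile has a profitable deviation by the same check.)

There is no pure-strategy Nash equilibrium.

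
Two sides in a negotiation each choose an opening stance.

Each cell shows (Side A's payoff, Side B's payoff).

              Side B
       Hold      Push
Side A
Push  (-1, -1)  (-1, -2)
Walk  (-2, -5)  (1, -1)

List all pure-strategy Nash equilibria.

(Push, Hold): Side A gets -1, best alternative -2; Side B gets -1, best alternative -2. No profitable deviation — NE.
(Push, Push): Side A can switch to Walk (-1 → 1). Not NE.
(Walk, Hold): Side A can switch to Push (-2 → -1). Not NE.
(Walk, Push): Side A gets 1, best alternative -1; Side B gets -1, best alternative -5. No profitable deviation — NE.

(Push, Hold); (Walk, Push)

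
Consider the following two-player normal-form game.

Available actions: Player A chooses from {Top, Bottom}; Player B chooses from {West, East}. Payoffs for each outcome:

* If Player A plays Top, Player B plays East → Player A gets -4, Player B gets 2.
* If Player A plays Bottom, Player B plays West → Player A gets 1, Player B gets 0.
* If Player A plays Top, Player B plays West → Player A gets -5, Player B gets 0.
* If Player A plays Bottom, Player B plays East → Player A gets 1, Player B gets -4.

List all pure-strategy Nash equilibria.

(Top, West): Player A can switch to Bottom (-5 → 1). Not NE.
(Top, East): Player A can switch to Bottom (-4 → 1). Not NE.
(Bottom, West): Player A gets 1, best alternative -5; Player B gets 0, best alternative -4. No profitable deviation — NE.
(Bottom, East): Player B can switch to West (-4 → 0). Not NE.

The unique pure-strategy Nash equilibrium is (Bottom, West).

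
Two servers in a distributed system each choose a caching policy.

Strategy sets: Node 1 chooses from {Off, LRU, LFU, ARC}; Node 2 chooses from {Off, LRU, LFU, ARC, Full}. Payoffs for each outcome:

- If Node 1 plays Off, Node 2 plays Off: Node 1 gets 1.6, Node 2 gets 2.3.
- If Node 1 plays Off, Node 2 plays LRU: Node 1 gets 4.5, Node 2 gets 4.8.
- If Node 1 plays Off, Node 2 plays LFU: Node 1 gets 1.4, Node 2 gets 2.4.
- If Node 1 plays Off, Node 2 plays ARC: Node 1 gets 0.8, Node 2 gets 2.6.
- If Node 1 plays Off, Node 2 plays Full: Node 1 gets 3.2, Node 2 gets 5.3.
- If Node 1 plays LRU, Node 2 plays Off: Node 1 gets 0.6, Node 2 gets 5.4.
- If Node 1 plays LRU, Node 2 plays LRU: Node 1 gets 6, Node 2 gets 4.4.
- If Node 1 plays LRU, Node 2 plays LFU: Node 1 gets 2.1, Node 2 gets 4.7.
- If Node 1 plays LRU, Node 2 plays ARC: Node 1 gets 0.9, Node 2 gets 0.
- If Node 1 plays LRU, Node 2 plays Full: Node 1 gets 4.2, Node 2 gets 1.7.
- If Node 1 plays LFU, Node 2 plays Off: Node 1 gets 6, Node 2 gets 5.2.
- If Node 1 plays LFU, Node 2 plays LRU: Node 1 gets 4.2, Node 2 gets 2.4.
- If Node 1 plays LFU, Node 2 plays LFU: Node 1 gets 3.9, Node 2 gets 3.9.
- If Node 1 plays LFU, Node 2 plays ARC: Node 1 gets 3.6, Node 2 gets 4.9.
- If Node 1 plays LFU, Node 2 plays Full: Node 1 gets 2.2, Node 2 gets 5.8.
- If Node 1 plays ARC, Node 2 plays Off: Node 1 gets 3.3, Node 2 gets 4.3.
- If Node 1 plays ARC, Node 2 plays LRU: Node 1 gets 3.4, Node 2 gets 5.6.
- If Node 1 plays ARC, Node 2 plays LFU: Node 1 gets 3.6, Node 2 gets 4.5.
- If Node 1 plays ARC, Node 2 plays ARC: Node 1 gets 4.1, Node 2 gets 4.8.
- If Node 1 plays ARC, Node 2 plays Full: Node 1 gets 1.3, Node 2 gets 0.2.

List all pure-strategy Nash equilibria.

No pure-strategy Nash equilibrium.

Mark each player's best response to every combination of opponents' strategies; a profile where every player is best-responding is a pure Nash equilibrium.
Node 1 against Off: payoffs 1.6, 0.6, 6, 3.3 → best response LFU.
Node 1 against LRU: payoffs 4.5, 6, 4.2, 3.4 → best response LRU.
Node 1 against LFU: payoffs 1.4, 2.1, 3.9, 3.6 → best response LFU.
Node 1 against ARC: payoffs 0.8, 0.9, 3.6, 4.1 → best response ARC.
Node 1 against Full: payoffs 3.2, 4.2, 2.2, 1.3 → best response LRU.
Node 2 against Off: payoffs 2.3, 4.8, 2.4, 2.6, 5.3 → best response Full.
Node 2 against LRU: payoffs 5.4, 4.4, 4.7, 0, 1.7 → best response Off.
Node 2 against LFU: payoffs 5.2, 2.4, 3.9, 4.9, 5.8 → best response Full.
Node 2 against ARC: payoffs 4.3, 5.6, 4.5, 4.8, 0.2 → best response LRU.
No profile is a mutual best response for all players.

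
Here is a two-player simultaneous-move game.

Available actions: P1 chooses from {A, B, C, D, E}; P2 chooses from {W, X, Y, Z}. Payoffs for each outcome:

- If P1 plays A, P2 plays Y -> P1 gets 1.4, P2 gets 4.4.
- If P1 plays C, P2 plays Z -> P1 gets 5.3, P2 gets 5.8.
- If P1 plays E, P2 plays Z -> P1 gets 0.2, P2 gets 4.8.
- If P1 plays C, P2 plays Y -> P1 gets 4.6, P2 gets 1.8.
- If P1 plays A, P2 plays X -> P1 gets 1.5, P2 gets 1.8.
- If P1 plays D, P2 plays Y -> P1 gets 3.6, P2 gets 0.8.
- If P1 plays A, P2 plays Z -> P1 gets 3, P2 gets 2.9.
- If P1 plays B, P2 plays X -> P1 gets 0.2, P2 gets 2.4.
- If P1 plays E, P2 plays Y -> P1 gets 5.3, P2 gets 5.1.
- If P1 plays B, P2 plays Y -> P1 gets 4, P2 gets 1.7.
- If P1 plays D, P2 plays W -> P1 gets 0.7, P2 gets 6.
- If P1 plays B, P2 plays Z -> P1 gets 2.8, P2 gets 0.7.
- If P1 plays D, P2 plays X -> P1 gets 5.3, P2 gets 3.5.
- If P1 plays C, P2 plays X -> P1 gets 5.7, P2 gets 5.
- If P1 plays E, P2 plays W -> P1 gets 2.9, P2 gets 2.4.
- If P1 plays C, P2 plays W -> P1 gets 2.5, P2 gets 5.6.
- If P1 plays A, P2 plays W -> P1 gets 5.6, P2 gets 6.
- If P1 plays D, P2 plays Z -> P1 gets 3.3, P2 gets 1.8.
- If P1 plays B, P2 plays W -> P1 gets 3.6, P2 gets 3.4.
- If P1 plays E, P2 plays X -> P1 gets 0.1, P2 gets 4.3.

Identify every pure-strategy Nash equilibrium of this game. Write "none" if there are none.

For each player, find the best response to each opponent profile; mutual best responses are the pure NE.
P1 against W: payoffs 5.6, 3.6, 2.5, 0.7, 2.9 → best response A.
P1 against X: payoffs 1.5, 0.2, 5.7, 5.3, 0.1 → best response C.
P1 against Y: payoffs 1.4, 4, 4.6, 3.6, 5.3 → best response E.
P1 against Z: payoffs 3, 2.8, 5.3, 3.3, 0.2 → best response C.
P2 against A: payoffs 6, 1.8, 4.4, 2.9 → best response W.
P2 against B: payoffs 3.4, 2.4, 1.7, 0.7 → best response W.
P2 against C: payoffs 5.6, 5, 1.8, 5.8 → best response Z.
P2 against D: payoffs 6, 3.5, 0.8, 1.8 → best response W.
P2 against E: payoffs 2.4, 4.3, 5.1, 4.8 → best response Y.
Mutual best responses: (A, W); (C, Z); (E, Y).

Pure-strategy Nash equilibria: (A, W), (C, Z), (E, Y)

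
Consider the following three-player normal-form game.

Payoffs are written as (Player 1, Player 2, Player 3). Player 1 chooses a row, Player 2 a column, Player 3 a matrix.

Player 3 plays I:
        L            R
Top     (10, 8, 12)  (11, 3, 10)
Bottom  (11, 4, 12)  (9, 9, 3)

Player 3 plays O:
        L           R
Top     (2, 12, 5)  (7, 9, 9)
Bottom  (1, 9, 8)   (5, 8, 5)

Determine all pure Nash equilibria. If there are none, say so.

(Top, L, I): Player 1 can switch to Bottom (10 → 11). Not NE.
(Top, L, O): Player 3 can switch to I (5 → 12). Not NE.
(Top, R, I): Player 2 can switch to L (3 → 8). Not NE.
(Top, R, O): Player 2 can switch to L (9 → 12). Not NE.
(Bottom, L, I): Player 2 can switch to R (4 → 9). Not NE.
(Bottom, L, O): Player 1 can switch to Top (1 → 2). Not NE.
(Bottom, R, I): Player 1 can switch to Top (9 → 11). Not NE.
(Bottom, R, O): Player 1 can switch to Top (5 → 7). Not NE.

No pure-strategy Nash equilibrium.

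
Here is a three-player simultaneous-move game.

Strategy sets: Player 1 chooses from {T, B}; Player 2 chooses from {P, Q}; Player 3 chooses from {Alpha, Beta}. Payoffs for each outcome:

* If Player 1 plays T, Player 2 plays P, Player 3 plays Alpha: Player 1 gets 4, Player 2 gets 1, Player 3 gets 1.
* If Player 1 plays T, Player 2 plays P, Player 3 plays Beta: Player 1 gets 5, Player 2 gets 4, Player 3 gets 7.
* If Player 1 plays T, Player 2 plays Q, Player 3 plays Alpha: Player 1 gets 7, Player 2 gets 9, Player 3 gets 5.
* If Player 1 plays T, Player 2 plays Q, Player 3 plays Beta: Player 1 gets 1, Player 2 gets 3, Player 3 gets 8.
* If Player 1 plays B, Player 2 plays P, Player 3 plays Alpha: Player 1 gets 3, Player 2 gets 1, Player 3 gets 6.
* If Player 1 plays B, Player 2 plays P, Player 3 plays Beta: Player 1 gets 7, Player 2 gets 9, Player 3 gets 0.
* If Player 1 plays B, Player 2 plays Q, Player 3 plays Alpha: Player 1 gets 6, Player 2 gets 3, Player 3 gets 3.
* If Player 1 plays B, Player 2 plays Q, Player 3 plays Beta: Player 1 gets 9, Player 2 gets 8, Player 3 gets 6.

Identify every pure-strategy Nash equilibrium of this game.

(T, P, Alpha): Player 2 can switch to Q (1 → 9). Not NE.
(T, P, Beta): Player 1 can switch to B (5 → 7). Not NE.
(T, Q, Alpha): Player 3 can switch to Beta (5 → 8). Not NE.
(T, Q, Beta): Player 1 can switch to B (1 → 9). Not NE.
(B, P, Alpha): Player 1 can switch to T (3 → 4). Not NE.
(B, P, Beta): Player 3 can switch to Alpha (0 → 6). Not NE.
(The remaining 2 profiles each have a profitable deviation by the same check.)

This game has no pure Nash equilibrium.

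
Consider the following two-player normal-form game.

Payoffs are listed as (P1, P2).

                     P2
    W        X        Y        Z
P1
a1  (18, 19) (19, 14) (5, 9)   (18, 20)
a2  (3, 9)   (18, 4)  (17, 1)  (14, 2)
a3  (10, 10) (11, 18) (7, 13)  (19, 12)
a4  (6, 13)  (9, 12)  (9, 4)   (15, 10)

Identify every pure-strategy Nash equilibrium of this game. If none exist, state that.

(a1, W): P2 can switch to Z (19 → 20). Not NE.
(a1, X): P2 can switch to W (14 → 19). Not NE.
(a1, Y): P1 can switch to a2 (5 → 17). Not NE.
(a1, Z): P1 can switch to a3 (18 → 19). Not NE.
(a2, W): P1 can switch to a1 (3 → 18). Not NE.
(a2, X): P1 can switch to a1 (18 → 19). Not NE.
(a2, Y): P2 can switch to W (1 → 9). Not NE.
(a2, Z): P1 can switch to a1 (14 → 18). Not NE.
(a3, W): P1 can switch to a1 (10 → 18). Not NE.
(a3, X): P1 can switch to a1 (11 → 19). Not NE.
(a3, Y): P1 can switch to a2 (7 → 17). Not NE.
(a3, Z): P2 can switch to X (12 → 18). Not NE.
(The remaining 4 profiles each have a profitable deviation by the same check.)

There is no pure-strategy Nash equilibrium.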